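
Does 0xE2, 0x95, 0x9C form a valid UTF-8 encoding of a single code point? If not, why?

Leading byte 0xE2 = 11100010 → 3-byte form.
Continuation bytes 0x95=10010101, 0x9C=10011100 all match 10xxxxxx.
Decoded value 0x255C is ≥ 0x800 (shortest form) and not a surrogate.

valid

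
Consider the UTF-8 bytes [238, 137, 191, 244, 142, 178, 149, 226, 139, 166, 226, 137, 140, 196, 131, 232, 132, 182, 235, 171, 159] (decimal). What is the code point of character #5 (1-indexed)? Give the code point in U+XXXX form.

Offset 0: leading byte 0xEE = 11101110 → 3-byte char #1 = EE 89 BF.
Offset 3: leading byte 0xF4 = 11110100 → 4-byte char #2 = F4 8E B2 95.
Offset 7: leading byte 0xE2 = 11100010 → 3-byte char #3 = E2 8B A6.
Offset 10: leading byte 0xE2 = 11100010 → 3-byte char #4 = E2 89 8C.
Offset 13: leading byte 0xC4 = 11000100 → 2-byte char #5 = C4 83.
Leading byte 0xC4 = 11000100 matches 110xxxxx → 2-byte sequence.
Byte 1: 0xC4 = 11000100, payload 00100 (5 bits).
Byte 2: 0x83 = 10000011 (10xxxxxx ✓), payload 000011.
Concatenate: 00100000011 = 0x103 (11 bits → U+0103).

U+0103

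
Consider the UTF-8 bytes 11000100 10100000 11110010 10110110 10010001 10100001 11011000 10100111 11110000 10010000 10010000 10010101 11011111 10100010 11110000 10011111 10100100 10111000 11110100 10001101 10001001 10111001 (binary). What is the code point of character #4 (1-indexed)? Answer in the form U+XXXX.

U+10415

Offset 0: leading byte 0xC4 = 11000100 → 2-byte char #1 = C4 A0.
Offset 2: leading byte 0xF2 = 11110010 → 4-byte char #2 = F2 B6 91 A1.
Offset 6: leading byte 0xD8 = 11011000 → 2-byte char #3 = D8 A7.
Offset 8: leading byte 0xF0 = 11110000 → 4-byte char #4 = F0 90 90 95.
Leading byte 0xF0 = 11110000 matches 11110xxx → 4-byte sequence.
Byte 1: 0xF0 = 11110000, payload 000 (3 bits).
Byte 2: 0x90 = 10010000 (10xxxxxx ✓), payload 010000.
Byte 3: 0x90 = 10010000 (10xxxxxx ✓), payload 010000.
Byte 4: 0x95 = 10010101 (10xxxxxx ✓), payload 010101.
Concatenate: 000010000010000010101 = 0x10415 (21 bits → U+10415).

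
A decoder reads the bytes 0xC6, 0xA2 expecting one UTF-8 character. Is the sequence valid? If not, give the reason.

valid

Leading byte 0xC6 = 11000110 → 2-byte form.
Continuation bytes 0xA2=10100010 all match 10xxxxxx.
Decoded value 0x1A2 is ≥ 0x80 (shortest form) and not a surrogate.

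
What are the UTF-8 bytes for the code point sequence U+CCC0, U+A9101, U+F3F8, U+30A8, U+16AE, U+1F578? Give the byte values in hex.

EC B3 80 F2 A9 84 81 EF 8F B8 E3 82 A8 E1 9A AE F0 9F 95 B8

U+CCC0: 3-byte form → EC B3 80.
U+A9101: 4-byte form → F2 A9 84 81.
U+F3F8: 3-byte form → EF 8F B8.
U+30A8: 3-byte form → E3 82 A8.
U+16AE: 3-byte form → E1 9A AE.
U+1F578: 4-byte form → F0 9F 95 B8.
Concatenated (20 bytes): EC B3 80 F2 A9 84 81 EF 8F B8 E3 82 A8 E1 9A AE F0 9F 95 B8.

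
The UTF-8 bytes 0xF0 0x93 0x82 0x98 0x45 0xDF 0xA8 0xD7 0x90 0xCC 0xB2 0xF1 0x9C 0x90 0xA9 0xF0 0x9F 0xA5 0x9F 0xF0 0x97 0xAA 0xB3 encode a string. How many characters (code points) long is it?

8

Byte at offset 0: 0xF0 = 11110000 → 4-byte char (#1). Advance 4.
Byte at offset 4: 0x45 = 01000101 → 1-byte char (#2). Advance 1.
Byte at offset 5: 0xDF = 11011111 → 2-byte char (#3). Advance 2.
Byte at offset 7: 0xD7 = 11010111 → 2-byte char (#4). Advance 2.
Byte at offset 9: 0xCC = 11001100 → 2-byte char (#5). Advance 2.
Byte at offset 11: 0xF1 = 11110001 → 4-byte char (#6). Advance 4.
Byte at offset 15: 0xF0 = 11110000 → 4-byte char (#7). Advance 4.
Byte at offset 19: 0xF0 = 11110000 → 4-byte char (#8). Advance 4.
Reached end at offset 23 after 8 code points.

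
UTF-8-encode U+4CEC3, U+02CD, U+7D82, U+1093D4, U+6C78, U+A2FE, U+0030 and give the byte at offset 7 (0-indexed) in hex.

U+4CEC3 → 4-byte form F1 8C BB 83 at offsets 0–3.
U+02CD → 2-byte form CB 8D at offsets 4–5.
U+7D82 → 3-byte form E7 B6 82 at offsets 6–8.
Offset 7 falls in char 3's range; it's byte 2 of E7 B6 82 = 0xB6.

0xB6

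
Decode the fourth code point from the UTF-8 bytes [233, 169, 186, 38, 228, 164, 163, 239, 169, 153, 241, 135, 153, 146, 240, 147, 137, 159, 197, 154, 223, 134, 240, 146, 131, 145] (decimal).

Offset 0: leading byte 0xE9 = 11101001 → 3-byte char #1 = E9 A9 BA.
Offset 3: leading byte 0x26 = 00100110 → 1-byte char #2 = 26.
Offset 4: leading byte 0xE4 = 11100100 → 3-byte char #3 = E4 A4 A3.
Offset 7: leading byte 0xEF = 11101111 → 3-byte char #4 = EF A9 99.
Leading byte 0xEF = 11101111 matches 1110xxxx → 3-byte sequence.
Byte 1: 0xEF = 11101111, payload 1111 (4 bits).
Byte 2: 0xA9 = 10101001 (10xxxxxx ✓), payload 101001.
Byte 3: 0x99 = 10011001 (10xxxxxx ✓), payload 011001.
Concatenate: 1111101001011001 = 0xFA59 (16 bits → U+FA59).

U+FA59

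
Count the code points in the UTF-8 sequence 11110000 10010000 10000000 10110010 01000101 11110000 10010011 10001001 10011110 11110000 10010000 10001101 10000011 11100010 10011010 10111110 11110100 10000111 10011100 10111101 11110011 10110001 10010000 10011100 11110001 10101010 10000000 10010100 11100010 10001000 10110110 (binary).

Byte at offset 0: 0xF0 = 11110000 → 4-byte char (#1). Advance 4.
Byte at offset 4: 0x45 = 01000101 → 1-byte char (#2). Advance 1.
Byte at offset 5: 0xF0 = 11110000 → 4-byte char (#3). Advance 4.
Byte at offset 9: 0xF0 = 11110000 → 4-byte char (#4). Advance 4.
Byte at offset 13: 0xE2 = 11100010 → 3-byte char (#5). Advance 3.
Byte at offset 16: 0xF4 = 11110100 → 4-byte char (#6). Advance 4.
Byte at offset 20: 0xF3 = 11110011 → 4-byte char (#7). Advance 4.
Byte at offset 24: 0xF1 = 11110001 → 4-byte char (#8). Advance 4.
Byte at offset 28: 0xE2 = 11100010 → 3-byte char (#9). Advance 3.
Reached end at offset 31 after 9 code points.

9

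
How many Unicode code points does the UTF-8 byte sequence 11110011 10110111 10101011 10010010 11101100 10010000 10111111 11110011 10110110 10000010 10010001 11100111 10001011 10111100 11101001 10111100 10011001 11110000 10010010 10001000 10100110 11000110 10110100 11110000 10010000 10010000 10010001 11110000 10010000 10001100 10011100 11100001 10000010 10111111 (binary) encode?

Byte at offset 0: 0xF3 = 11110011 → 4-byte char (#1). Advance 4.
Byte at offset 4: 0xEC = 11101100 → 3-byte char (#2). Advance 3.
Byte at offset 7: 0xF3 = 11110011 → 4-byte char (#3). Advance 4.
Byte at offset 11: 0xE7 = 11100111 → 3-byte char (#4). Advance 3.
Byte at offset 14: 0xE9 = 11101001 → 3-byte char (#5). Advance 3.
Byte at offset 17: 0xF0 = 11110000 → 4-byte char (#6). Advance 4.
Byte at offset 21: 0xC6 = 11000110 → 2-byte char (#7). Advance 2.
Byte at offset 23: 0xF0 = 11110000 → 4-byte char (#8). Advance 4.
Byte at offset 27: 0xF0 = 11110000 → 4-byte char (#9). Advance 4.
Byte at offset 31: 0xE1 = 11100001 → 3-byte char (#10). Advance 3.
Reached end at offset 34 after 10 code points.

10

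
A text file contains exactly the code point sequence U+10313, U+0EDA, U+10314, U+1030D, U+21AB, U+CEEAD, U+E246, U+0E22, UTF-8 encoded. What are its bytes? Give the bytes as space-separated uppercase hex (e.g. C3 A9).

F0 90 8C 93 E0 BB 9A F0 90 8C 94 F0 90 8C 8D E2 86 AB F3 8E BA AD EE 89 86 E0 B8 A2

U+10313: 4-byte form → F0 90 8C 93.
U+0EDA: 3-byte form → E0 BB 9A.
U+10314: 4-byte form → F0 90 8C 94.
U+1030D: 4-byte form → F0 90 8C 8D.
U+21AB: 3-byte form → E2 86 AB.
U+CEEAD: 4-byte form → F3 8E BA AD.
U+E246: 3-byte form → EE 89 86.
U+0E22: 3-byte form → E0 B8 A2.
Concatenated (28 bytes): F0 90 8C 93 E0 BB 9A F0 90 8C 94 F0 90 8C 8D E2 86 AB F3 8E BA AD EE 89 86 E0 B8 A2.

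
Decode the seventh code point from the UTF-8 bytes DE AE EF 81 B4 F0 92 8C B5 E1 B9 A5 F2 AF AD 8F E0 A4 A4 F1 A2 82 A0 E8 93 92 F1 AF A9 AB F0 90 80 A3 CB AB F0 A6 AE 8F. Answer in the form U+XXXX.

Offset 0: leading byte 0xDE = 11011110 → 2-byte char #1 = DE AE.
Offset 2: leading byte 0xEF = 11101111 → 3-byte char #2 = EF 81 B4.
Offset 5: leading byte 0xF0 = 11110000 → 4-byte char #3 = F0 92 8C B5.
Offset 9: leading byte 0xE1 = 11100001 → 3-byte char #4 = E1 B9 A5.
Offset 12: leading byte 0xF2 = 11110010 → 4-byte char #5 = F2 AF AD 8F.
Offset 16: leading byte 0xE0 = 11100000 → 3-byte char #6 = E0 A4 A4.
Offset 19: leading byte 0xF1 = 11110001 → 4-byte char #7 = F1 A2 82 A0.
Leading byte 0xF1 = 11110001 matches 11110xxx → 4-byte sequence.
Byte 1: 0xF1 = 11110001, payload 001 (3 bits).
Byte 2: 0xA2 = 10100010 (10xxxxxx ✓), payload 100010.
Byte 3: 0x82 = 10000010 (10xxxxxx ✓), payload 000010.
Byte 4: 0xA0 = 10100000 (10xxxxxx ✓), payload 100000.
Concatenate: 001100010000010100000 = 0x620A0 (21 bits → U+620A0).

U+620A0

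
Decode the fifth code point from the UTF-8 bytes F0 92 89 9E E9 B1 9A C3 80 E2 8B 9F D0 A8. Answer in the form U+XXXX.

Offset 0: leading byte 0xF0 = 11110000 → 4-byte char #1 = F0 92 89 9E.
Offset 4: leading byte 0xE9 = 11101001 → 3-byte char #2 = E9 B1 9A.
Offset 7: leading byte 0xC3 = 11000011 → 2-byte char #3 = C3 80.
Offset 9: leading byte 0xE2 = 11100010 → 3-byte char #4 = E2 8B 9F.
Offset 12: leading byte 0xD0 = 11010000 → 2-byte char #5 = D0 A8.
Leading byte 0xD0 = 11010000 matches 110xxxxx → 2-byte sequence.
Byte 1: 0xD0 = 11010000, payload 10000 (5 bits).
Byte 2: 0xA8 = 10101000 (10xxxxxx ✓), payload 101000.
Concatenate: 10000101000 = 0x428 (11 bits → U+0428).

U+0428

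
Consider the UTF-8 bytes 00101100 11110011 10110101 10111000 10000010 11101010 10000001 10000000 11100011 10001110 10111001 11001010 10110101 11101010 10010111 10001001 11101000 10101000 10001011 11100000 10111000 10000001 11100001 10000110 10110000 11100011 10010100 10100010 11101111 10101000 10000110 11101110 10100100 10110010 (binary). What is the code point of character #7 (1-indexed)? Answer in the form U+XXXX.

Offset 0: leading byte 0x2C = 00101100 → 1-byte char #1 = 2C.
Offset 1: leading byte 0xF3 = 11110011 → 4-byte char #2 = F3 B5 B8 82.
Offset 5: leading byte 0xEA = 11101010 → 3-byte char #3 = EA 81 80.
Offset 8: leading byte 0xE3 = 11100011 → 3-byte char #4 = E3 8E B9.
Offset 11: leading byte 0xCA = 11001010 → 2-byte char #5 = CA B5.
Offset 13: leading byte 0xEA = 11101010 → 3-byte char #6 = EA 97 89.
Offset 16: leading byte 0xE8 = 11101000 → 3-byte char #7 = E8 A8 8B.
Leading byte 0xE8 = 11101000 matches 1110xxxx → 3-byte sequence.
Byte 1: 0xE8 = 11101000, payload 1000 (4 bits).
Byte 2: 0xA8 = 10101000 (10xxxxxx ✓), payload 101000.
Byte 3: 0x8B = 10001011 (10xxxxxx ✓), payload 001011.
Concatenate: 1000101000001011 = 0x8A0B (16 bits → U+8A0B).

U+8A0B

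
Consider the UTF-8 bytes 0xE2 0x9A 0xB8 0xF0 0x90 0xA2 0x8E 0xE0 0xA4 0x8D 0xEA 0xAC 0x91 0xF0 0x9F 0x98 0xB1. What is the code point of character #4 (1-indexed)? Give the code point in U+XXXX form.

Offset 0: leading byte 0xE2 = 11100010 → 3-byte char #1 = E2 9A B8.
Offset 3: leading byte 0xF0 = 11110000 → 4-byte char #2 = F0 90 A2 8E.
Offset 7: leading byte 0xE0 = 11100000 → 3-byte char #3 = E0 A4 8D.
Offset 10: leading byte 0xEA = 11101010 → 3-byte char #4 = EA AC 91.
Leading byte 0xEA = 11101010 matches 1110xxxx → 3-byte sequence.
Byte 1: 0xEA = 11101010, payload 1010 (4 bits).
Byte 2: 0xAC = 10101100 (10xxxxxx ✓), payload 101100.
Byte 3: 0x91 = 10010001 (10xxxxxx ✓), payload 010001.
Concatenate: 1010101100010001 = 0xAB11 (16 bits → U+AB11).

U+AB11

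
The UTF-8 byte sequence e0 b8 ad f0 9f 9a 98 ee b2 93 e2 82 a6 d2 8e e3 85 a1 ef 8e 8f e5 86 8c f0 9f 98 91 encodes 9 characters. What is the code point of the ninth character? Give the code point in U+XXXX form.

Offset 0: leading byte 0xE0 = 11100000 → 3-byte char #1 = E0 B8 AD.
Offset 3: leading byte 0xF0 = 11110000 → 4-byte char #2 = F0 9F 9A 98.
Offset 7: leading byte 0xEE = 11101110 → 3-byte char #3 = EE B2 93.
Offset 10: leading byte 0xE2 = 11100010 → 3-byte char #4 = E2 82 A6.
Offset 13: leading byte 0xD2 = 11010010 → 2-byte char #5 = D2 8E.
Offset 15: leading byte 0xE3 = 11100011 → 3-byte char #6 = E3 85 A1.
Offset 18: leading byte 0xEF = 11101111 → 3-byte char #7 = EF 8E 8F.
Offset 21: leading byte 0xE5 = 11100101 → 3-byte char #8 = E5 86 8C.
Offset 24: leading byte 0xF0 = 11110000 → 4-byte char #9 = F0 9F 98 91.
Leading byte 0xF0 = 11110000 matches 11110xxx → 4-byte sequence.
Byte 1: 0xF0 = 11110000, payload 000 (3 bits).
Byte 2: 0x9F = 10011111 (10xxxxxx ✓), payload 011111.
Byte 3: 0x98 = 10011000 (10xxxxxx ✓), payload 011000.
Byte 4: 0x91 = 10010001 (10xxxxxx ✓), payload 010001.
Concatenate: 000011111011000010001 = 0x1F611 (21 bits → U+1F611).

U+1F611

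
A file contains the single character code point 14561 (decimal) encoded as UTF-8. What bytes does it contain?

U+38E1 = 0x38E1 = 14561 decimal. In range U+0800–U+FFFF → 3-byte form: 1110xxxx 10xxxxxx 10xxxxxx.
Binary (16 bits): 0011100011100001.
Split 4+6+6: 0011 | 100011 | 100001.
Byte 1: 11100011 = 0xE3.
Byte 2: 10100011 = 0xA3.
Byte 3: 10100001 = 0xA1.

E3 A3 A1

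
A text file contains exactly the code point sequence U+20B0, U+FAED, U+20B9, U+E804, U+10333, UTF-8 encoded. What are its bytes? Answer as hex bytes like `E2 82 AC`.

U+20B0: 3-byte form → E2 82 B0.
U+FAED: 3-byte form → EF AB AD.
U+20B9: 3-byte form → E2 82 B9.
U+E804: 3-byte form → EE A0 84.
U+10333: 4-byte form → F0 90 8C B3.
Concatenated (16 bytes): E2 82 B0 EF AB AD E2 82 B9 EE A0 84 F0 90 8C B3.

E2 82 B0 EF AB AD E2 82 B9 EE A0 84 F0 90 8C B3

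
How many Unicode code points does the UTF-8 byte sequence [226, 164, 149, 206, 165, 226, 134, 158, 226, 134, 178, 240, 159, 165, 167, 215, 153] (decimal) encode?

Byte at offset 0: 0xE2 = 11100010 → 3-byte char (#1). Advance 3.
Byte at offset 3: 0xCE = 11001110 → 2-byte char (#2). Advance 2.
Byte at offset 5: 0xE2 = 11100010 → 3-byte char (#3). Advance 3.
Byte at offset 8: 0xE2 = 11100010 → 3-byte char (#4). Advance 3.
Byte at offset 11: 0xF0 = 11110000 → 4-byte char (#5). Advance 4.
Byte at offset 15: 0xD7 = 11010111 → 2-byte char (#6). Advance 2.
Reached end at offset 17 after 6 code points.

6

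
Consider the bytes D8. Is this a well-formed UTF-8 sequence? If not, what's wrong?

invalid (sequence truncated)

Leading byte 0xD8 = 11011000 → 2-byte form, but only 1 byte is present.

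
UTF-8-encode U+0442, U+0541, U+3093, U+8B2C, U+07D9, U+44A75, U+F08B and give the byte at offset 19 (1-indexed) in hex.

1-indexed offset 19 is 0-indexed offset 18.
U+0442 → 2-byte form D1 82 at offsets 0–1.
U+0541 → 2-byte form D5 81 at offsets 2–3.
U+3093 → 3-byte form E3 82 93 at offsets 4–6.
U+8B2C → 3-byte form E8 AC AC at offsets 7–9.
U+07D9 → 2-byte form DF 99 at offsets 10–11.
U+44A75 → 4-byte form F1 84 A9 B5 at offsets 12–15.
U+F08B → 3-byte form EF 82 8B at offsets 16–18.
Offset 18 falls in char 7's range; it's byte 3 of EF 82 8B = 0x8B.

0x8B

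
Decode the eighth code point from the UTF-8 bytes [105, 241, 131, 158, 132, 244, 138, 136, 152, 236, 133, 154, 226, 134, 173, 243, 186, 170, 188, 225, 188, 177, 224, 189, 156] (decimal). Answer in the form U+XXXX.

U+0F5C

Offset 0: leading byte 0x69 = 01101001 → 1-byte char #1 = 69.
Offset 1: leading byte 0xF1 = 11110001 → 4-byte char #2 = F1 83 9E 84.
Offset 5: leading byte 0xF4 = 11110100 → 4-byte char #3 = F4 8A 88 98.
Offset 9: leading byte 0xEC = 11101100 → 3-byte char #4 = EC 85 9A.
Offset 12: leading byte 0xE2 = 11100010 → 3-byte char #5 = E2 86 AD.
Offset 15: leading byte 0xF3 = 11110011 → 4-byte char #6 = F3 BA AA BC.
Offset 19: leading byte 0xE1 = 11100001 → 3-byte char #7 = E1 BC B1.
Offset 22: leading byte 0xE0 = 11100000 → 3-byte char #8 = E0 BD 9C.
Leading byte 0xE0 = 11100000 matches 1110xxxx → 3-byte sequence.
Byte 1: 0xE0 = 11100000, payload 0000 (4 bits).
Byte 2: 0xBD = 10111101 (10xxxxxx ✓), payload 111101.
Byte 3: 0x9C = 10011100 (10xxxxxx ✓), payload 011100.
Concatenate: 0000111101011100 = 0xF5C (16 bits → U+0F5C).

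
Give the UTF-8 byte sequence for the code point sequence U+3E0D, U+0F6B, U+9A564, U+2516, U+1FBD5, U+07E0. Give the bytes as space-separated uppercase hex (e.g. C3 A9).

E3 B8 8D E0 BD AB F2 9A 95 A4 E2 94 96 F0 9F AF 95 DF A0

U+3E0D: 3-byte form → E3 B8 8D.
U+0F6B: 3-byte form → E0 BD AB.
U+9A564: 4-byte form → F2 9A 95 A4.
U+2516: 3-byte form → E2 94 96.
U+1FBD5: 4-byte form → F0 9F AF 95.
U+07E0: 2-byte form → DF A0.
Concatenated (19 bytes): E3 B8 8D E0 BD AB F2 9A 95 A4 E2 94 96 F0 9F AF 95 DF A0.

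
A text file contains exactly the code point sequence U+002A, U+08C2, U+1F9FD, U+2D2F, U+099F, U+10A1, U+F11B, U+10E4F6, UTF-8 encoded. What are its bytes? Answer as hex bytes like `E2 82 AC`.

2A E0 A3 82 F0 9F A7 BD E2 B4 AF E0 A6 9F E1 82 A1 EF 84 9B F4 8E 93 B6

U+002A: 1-byte form → 2A.
U+08C2: 3-byte form → E0 A3 82.
U+1F9FD: 4-byte form → F0 9F A7 BD.
U+2D2F: 3-byte form → E2 B4 AF.
U+099F: 3-byte form → E0 A6 9F.
U+10A1: 3-byte form → E1 82 A1.
U+F11B: 3-byte form → EF 84 9B.
U+10E4F6: 4-byte form → F4 8E 93 B6.
Concatenated (24 bytes): 2A E0 A3 82 F0 9F A7 BD E2 B4 AF E0 A6 9F E1 82 A1 EF 84 9B F4 8E 93 B6.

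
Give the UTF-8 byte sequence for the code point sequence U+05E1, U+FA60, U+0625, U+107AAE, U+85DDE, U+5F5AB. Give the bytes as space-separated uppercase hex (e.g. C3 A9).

D7 A1 EF A9 A0 D8 A5 F4 87 AA AE F2 85 B7 9E F1 9F 96 AB

U+05E1: 2-byte form → D7 A1.
U+FA60: 3-byte form → EF A9 A0.
U+0625: 2-byte form → D8 A5.
U+107AAE: 4-byte form → F4 87 AA AE.
U+85DDE: 4-byte form → F2 85 B7 9E.
U+5F5AB: 4-byte form → F1 9F 96 AB.
Concatenated (19 bytes): D7 A1 EF A9 A0 D8 A5 F4 87 AA AE F2 85 B7 9E F1 9F 96 AB.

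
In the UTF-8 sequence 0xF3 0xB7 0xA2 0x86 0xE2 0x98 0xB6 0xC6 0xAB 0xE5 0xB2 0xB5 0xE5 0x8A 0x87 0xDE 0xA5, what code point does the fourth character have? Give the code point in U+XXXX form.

Offset 0: leading byte 0xF3 = 11110011 → 4-byte char #1 = F3 B7 A2 86.
Offset 4: leading byte 0xE2 = 11100010 → 3-byte char #2 = E2 98 B6.
Offset 7: leading byte 0xC6 = 11000110 → 2-byte char #3 = C6 AB.
Offset 9: leading byte 0xE5 = 11100101 → 3-byte char #4 = E5 B2 B5.
Leading byte 0xE5 = 11100101 matches 1110xxxx → 3-byte sequence.
Byte 1: 0xE5 = 11100101, payload 0101 (4 bits).
Byte 2: 0xB2 = 10110010 (10xxxxxx ✓), payload 110010.
Byte 3: 0xB5 = 10110101 (10xxxxxx ✓), payload 110101.
Concatenate: 0101110010110101 = 0x5CB5 (16 bits → U+5CB5).

U+5CB5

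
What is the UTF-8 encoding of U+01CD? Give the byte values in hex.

C7 8D

U+01CD = 0x1CD = 461 decimal. In range U+0080–U+07FF → 2-byte form: 110xxxxx 10xxxxxx.
Binary (11 bits): 00111001101.
Split 5+6: 00111 | 001101.
Byte 1: 11000111 = 0xC7.
Byte 2: 10001101 = 0x8D.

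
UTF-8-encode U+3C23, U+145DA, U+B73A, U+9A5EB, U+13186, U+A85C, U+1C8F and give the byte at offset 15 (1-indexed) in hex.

0xF0

1-indexed offset 15 is 0-indexed offset 14.
U+3C23 → 3-byte form E3 B0 A3 at offsets 0–2.
U+145DA → 4-byte form F0 94 97 9A at offsets 3–6.
U+B73A → 3-byte form EB 9C BA at offsets 7–9.
U+9A5EB → 4-byte form F2 9A 97 AB at offsets 10–13.
U+13186 → 4-byte form F0 93 86 86 at offsets 14–17.
Offset 14 falls in char 5's range; it's byte 1 of F0 93 86 86 = 0xF0.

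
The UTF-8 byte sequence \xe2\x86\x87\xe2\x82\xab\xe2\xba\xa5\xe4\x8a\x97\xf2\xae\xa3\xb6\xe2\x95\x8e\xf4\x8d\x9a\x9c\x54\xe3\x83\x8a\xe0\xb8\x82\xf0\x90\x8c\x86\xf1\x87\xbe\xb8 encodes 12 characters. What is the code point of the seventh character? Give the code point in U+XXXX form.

Offset 0: leading byte 0xE2 = 11100010 → 3-byte char #1 = E2 86 87.
Offset 3: leading byte 0xE2 = 11100010 → 3-byte char #2 = E2 82 AB.
Offset 6: leading byte 0xE2 = 11100010 → 3-byte char #3 = E2 BA A5.
Offset 9: leading byte 0xE4 = 11100100 → 3-byte char #4 = E4 8A 97.
Offset 12: leading byte 0xF2 = 11110010 → 4-byte char #5 = F2 AE A3 B6.
Offset 16: leading byte 0xE2 = 11100010 → 3-byte char #6 = E2 95 8E.
Offset 19: leading byte 0xF4 = 11110100 → 4-byte char #7 = F4 8D 9A 9C.
Leading byte 0xF4 = 11110100 matches 11110xxx → 4-byte sequence.
Byte 1: 0xF4 = 11110100, payload 100 (3 bits).
Byte 2: 0x8D = 10001101 (10xxxxxx ✓), payload 001101.
Byte 3: 0x9A = 10011010 (10xxxxxx ✓), payload 011010.
Byte 4: 0x9C = 10011100 (10xxxxxx ✓), payload 011100.
Concatenate: 100001101011010011100 = 0x10D69C (21 bits → U+10D69C).

U+10D69C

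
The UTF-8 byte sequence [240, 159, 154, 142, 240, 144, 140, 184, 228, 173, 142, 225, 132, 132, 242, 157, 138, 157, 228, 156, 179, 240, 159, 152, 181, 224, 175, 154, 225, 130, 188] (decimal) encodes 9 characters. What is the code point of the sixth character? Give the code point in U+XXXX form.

U+4733

Offset 0: leading byte 0xF0 = 11110000 → 4-byte char #1 = F0 9F 9A 8E.
Offset 4: leading byte 0xF0 = 11110000 → 4-byte char #2 = F0 90 8C B8.
Offset 8: leading byte 0xE4 = 11100100 → 3-byte char #3 = E4 AD 8E.
Offset 11: leading byte 0xE1 = 11100001 → 3-byte char #4 = E1 84 84.
Offset 14: leading byte 0xF2 = 11110010 → 4-byte char #5 = F2 9D 8A 9D.
Offset 18: leading byte 0xE4 = 11100100 → 3-byte char #6 = E4 9C B3.
Leading byte 0xE4 = 11100100 matches 1110xxxx → 3-byte sequence.
Byte 1: 0xE4 = 11100100, payload 0100 (4 bits).
Byte 2: 0x9C = 10011100 (10xxxxxx ✓), payload 011100.
Byte 3: 0xB3 = 10110011 (10xxxxxx ✓), payload 110011.
Concatenate: 0100011100110011 = 0x4733 (16 bits → U+4733).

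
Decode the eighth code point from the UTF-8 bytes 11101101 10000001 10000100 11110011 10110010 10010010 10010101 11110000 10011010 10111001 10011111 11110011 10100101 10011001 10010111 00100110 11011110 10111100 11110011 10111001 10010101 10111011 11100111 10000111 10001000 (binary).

Offset 0: leading byte 0xED = 11101101 → 3-byte char #1 = ED 81 84.
Offset 3: leading byte 0xF3 = 11110011 → 4-byte char #2 = F3 B2 92 95.
Offset 7: leading byte 0xF0 = 11110000 → 4-byte char #3 = F0 9A B9 9F.
Offset 11: leading byte 0xF3 = 11110011 → 4-byte char #4 = F3 A5 99 97.
Offset 15: leading byte 0x26 = 00100110 → 1-byte char #5 = 26.
Offset 16: leading byte 0xDE = 11011110 → 2-byte char #6 = DE BC.
Offset 18: leading byte 0xF3 = 11110011 → 4-byte char #7 = F3 B9 95 BB.
Offset 22: leading byte 0xE7 = 11100111 → 3-byte char #8 = E7 87 88.
Leading byte 0xE7 = 11100111 matches 1110xxxx → 3-byte sequence.
Byte 1: 0xE7 = 11100111, payload 0111 (4 bits).
Byte 2: 0x87 = 10000111 (10xxxxxx ✓), payload 000111.
Byte 3: 0x88 = 10001000 (10xxxxxx ✓), payload 001000.
Concatenate: 0111000111001000 = 0x71C8 (16 bits → U+71C8).

U+71C8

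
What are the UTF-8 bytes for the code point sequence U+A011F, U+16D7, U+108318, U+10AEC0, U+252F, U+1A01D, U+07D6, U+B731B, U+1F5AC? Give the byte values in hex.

F2 A0 84 9F E1 9B 97 F4 88 8C 98 F4 8A BB 80 E2 94 AF F0 9A 80 9D DF 96 F2 B7 8C 9B F0 9F 96 AC

U+A011F: 4-byte form → F2 A0 84 9F.
U+16D7: 3-byte form → E1 9B 97.
U+108318: 4-byte form → F4 88 8C 98.
U+10AEC0: 4-byte form → F4 8A BB 80.
U+252F: 3-byte form → E2 94 AF.
U+1A01D: 4-byte form → F0 9A 80 9D.
U+07D6: 2-byte form → DF 96.
U+B731B: 4-byte form → F2 B7 8C 9B.
U+1F5AC: 4-byte form → F0 9F 96 AC.
Concatenated (32 bytes): F2 A0 84 9F E1 9B 97 F4 88 8C 98 F4 8A BB 80 E2 94 AF F0 9A 80 9D DF 96 F2 B7 8C 9B F0 9F 96 AC.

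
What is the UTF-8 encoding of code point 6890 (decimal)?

E1 AB AA

U+1AEA = 0x1AEA = 6890 decimal. In range U+0800–U+FFFF → 3-byte form: 1110xxxx 10xxxxxx 10xxxxxx.
Binary (16 bits): 0001101011101010.
Split 4+6+6: 0001 | 101011 | 101010.
Byte 1: 11100001 = 0xE1.
Byte 2: 10101011 = 0xAB.
Byte 3: 10101010 = 0xAA.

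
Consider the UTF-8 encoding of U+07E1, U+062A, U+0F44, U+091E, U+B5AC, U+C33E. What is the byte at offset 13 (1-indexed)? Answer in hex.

0xAC

1-indexed offset 13 is 0-indexed offset 12.
U+07E1 → 2-byte form DF A1 at offsets 0–1.
U+062A → 2-byte form D8 AA at offsets 2–3.
U+0F44 → 3-byte form E0 BD 84 at offsets 4–6.
U+091E → 3-byte form E0 A4 9E at offsets 7–9.
U+B5AC → 3-byte form EB 96 AC at offsets 10–12.
Offset 12 falls in char 5's range; it's byte 3 of EB 96 AC = 0xAC.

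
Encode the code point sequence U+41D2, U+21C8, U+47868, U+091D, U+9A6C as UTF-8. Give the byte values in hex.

E4 87 92 E2 87 88 F1 87 A1 A8 E0 A4 9D E9 A9 AC

U+41D2: 3-byte form → E4 87 92.
U+21C8: 3-byte form → E2 87 88.
U+47868: 4-byte form → F1 87 A1 A8.
U+091D: 3-byte form → E0 A4 9D.
U+9A6C: 3-byte form → E9 A9 AC.
Concatenated (16 bytes): E4 87 92 E2 87 88 F1 87 A1 A8 E0 A4 9D E9 A9 AC.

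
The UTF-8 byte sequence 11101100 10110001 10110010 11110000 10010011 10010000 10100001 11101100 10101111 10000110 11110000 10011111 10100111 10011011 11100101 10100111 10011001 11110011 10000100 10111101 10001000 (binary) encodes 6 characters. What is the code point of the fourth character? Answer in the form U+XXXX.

Offset 0: leading byte 0xEC = 11101100 → 3-byte char #1 = EC B1 B2.
Offset 3: leading byte 0xF0 = 11110000 → 4-byte char #2 = F0 93 90 A1.
Offset 7: leading byte 0xEC = 11101100 → 3-byte char #3 = EC AF 86.
Offset 10: leading byte 0xF0 = 11110000 → 4-byte char #4 = F0 9F A7 9B.
Leading byte 0xF0 = 11110000 matches 11110xxx → 4-byte sequence.
Byte 1: 0xF0 = 11110000, payload 000 (3 bits).
Byte 2: 0x9F = 10011111 (10xxxxxx ✓), payload 011111.
Byte 3: 0xA7 = 10100111 (10xxxxxx ✓), payload 100111.
Byte 4: 0x9B = 10011011 (10xxxxxx ✓), payload 011011.
Concatenate: 000011111100111011011 = 0x1F9DB (21 bits → U+1F9DB).

U+1F9DB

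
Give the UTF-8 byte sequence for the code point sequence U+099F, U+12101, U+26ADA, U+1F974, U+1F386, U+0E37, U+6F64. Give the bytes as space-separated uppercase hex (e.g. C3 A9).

U+099F: 3-byte form → E0 A6 9F.
U+12101: 4-byte form → F0 92 84 81.
U+26ADA: 4-byte form → F0 A6 AB 9A.
U+1F974: 4-byte form → F0 9F A5 B4.
U+1F386: 4-byte form → F0 9F 8E 86.
U+0E37: 3-byte form → E0 B8 B7.
U+6F64: 3-byte form → E6 BD A4.
Concatenated (25 bytes): E0 A6 9F F0 92 84 81 F0 A6 AB 9A F0 9F A5 B4 F0 9F 8E 86 E0 B8 B7 E6 BD A4.

E0 A6 9F F0 92 84 81 F0 A6 AB 9A F0 9F A5 B4 F0 9F 8E 86 E0 B8 B7 E6 BD A4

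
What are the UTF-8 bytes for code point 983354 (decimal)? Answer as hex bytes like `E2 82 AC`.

U+F013A = 0xF013A = 983354 decimal. In range U+10000–U+10FFFF → 4-byte form: 11110xxx 10xxxxxx 10xxxxxx 10xxxxxx.
Binary (21 bits): 011110000000100111010.
Split 3+6+6+6: 011 | 110000 | 000100 | 111010.
Byte 1: 11110011 = 0xF3.
Byte 2: 10110000 = 0xB0.
Byte 3: 10000100 = 0x84.
Byte 4: 10111010 = 0xBA.

F3 B0 84 BA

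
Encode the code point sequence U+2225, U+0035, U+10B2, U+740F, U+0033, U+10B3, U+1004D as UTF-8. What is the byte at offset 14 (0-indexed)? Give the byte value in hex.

U+2225 → 3-byte form E2 88 A5 at offsets 0–2.
U+0035 → 1-byte form 35 at offsets 3–3.
U+10B2 → 3-byte form E1 82 B2 at offsets 4–6.
U+740F → 3-byte form E7 90 8F at offsets 7–9.
U+0033 → 1-byte form 33 at offsets 10–10.
U+10B3 → 3-byte form E1 82 B3 at offsets 11–13.
U+1004D → 4-byte form F0 90 81 8D at offsets 14–17.
Offset 14 falls in char 7's range; it's byte 1 of F0 90 81 8D = 0xF0.

0xF0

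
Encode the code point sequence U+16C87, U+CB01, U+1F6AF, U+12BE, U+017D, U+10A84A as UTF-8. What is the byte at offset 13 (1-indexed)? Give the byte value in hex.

0x8A

1-indexed offset 13 is 0-indexed offset 12.
U+16C87 → 4-byte form F0 96 B2 87 at offsets 0–3.
U+CB01 → 3-byte form EC AC 81 at offsets 4–6.
U+1F6AF → 4-byte form F0 9F 9A AF at offsets 7–10.
U+12BE → 3-byte form E1 8A BE at offsets 11–13.
Offset 12 falls in char 4's range; it's byte 2 of E1 8A BE = 0x8A.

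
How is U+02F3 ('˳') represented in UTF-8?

U+02F3 = 0x2F3 = 755 decimal. In range U+0080–U+07FF → 2-byte form: 110xxxxx 10xxxxxx.
Binary (11 bits): 01011110011.
Split 5+6: 01011 | 110011.
Byte 1: 11001011 = 0xCB.
Byte 2: 10110011 = 0xB3.

CB B3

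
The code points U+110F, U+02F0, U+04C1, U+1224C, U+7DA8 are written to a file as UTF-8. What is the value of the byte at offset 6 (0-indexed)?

U+110F → 3-byte form E1 84 8F at offsets 0–2.
U+02F0 → 2-byte form CB B0 at offsets 3–4.
U+04C1 → 2-byte form D3 81 at offsets 5–6.
Offset 6 falls in char 3's range; it's byte 2 of D3 81 = 0x81.

0x81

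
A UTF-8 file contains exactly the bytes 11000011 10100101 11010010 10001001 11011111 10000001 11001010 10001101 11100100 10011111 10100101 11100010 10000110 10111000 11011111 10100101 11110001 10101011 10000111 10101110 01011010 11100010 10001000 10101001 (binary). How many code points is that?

10

Byte at offset 0: 0xC3 = 11000011 → 2-byte char (#1). Advance 2.
Byte at offset 2: 0xD2 = 11010010 → 2-byte char (#2). Advance 2.
Byte at offset 4: 0xDF = 11011111 → 2-byte char (#3). Advance 2.
Byte at offset 6: 0xCA = 11001010 → 2-byte char (#4). Advance 2.
Byte at offset 8: 0xE4 = 11100100 → 3-byte char (#5). Advance 3.
Byte at offset 11: 0xE2 = 11100010 → 3-byte char (#6). Advance 3.
Byte at offset 14: 0xDF = 11011111 → 2-byte char (#7). Advance 2.
Byte at offset 16: 0xF1 = 11110001 → 4-byte char (#8). Advance 4.
Byte at offset 20: 0x5A = 01011010 → 1-byte char (#9). Advance 1.
Byte at offset 21: 0xE2 = 11100010 → 3-byte char (#10). Advance 3.
Reached end at offset 24 after 10 code points.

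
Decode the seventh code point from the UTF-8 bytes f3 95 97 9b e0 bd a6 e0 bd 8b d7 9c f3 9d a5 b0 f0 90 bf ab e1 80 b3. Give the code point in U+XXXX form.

U+1033

Offset 0: leading byte 0xF3 = 11110011 → 4-byte char #1 = F3 95 97 9B.
Offset 4: leading byte 0xE0 = 11100000 → 3-byte char #2 = E0 BD A6.
Offset 7: leading byte 0xE0 = 11100000 → 3-byte char #3 = E0 BD 8B.
Offset 10: leading byte 0xD7 = 11010111 → 2-byte char #4 = D7 9C.
Offset 12: leading byte 0xF3 = 11110011 → 4-byte char #5 = F3 9D A5 B0.
Offset 16: leading byte 0xF0 = 11110000 → 4-byte char #6 = F0 90 BF AB.
Offset 20: leading byte 0xE1 = 11100001 → 3-byte char #7 = E1 80 B3.
Leading byte 0xE1 = 11100001 matches 1110xxxx → 3-byte sequence.
Byte 1: 0xE1 = 11100001, payload 0001 (4 bits).
Byte 2: 0x80 = 10000000 (10xxxxxx ✓), payload 000000.
Byte 3: 0xB3 = 10110011 (10xxxxxx ✓), payload 110011.
Concatenate: 0001000000110011 = 0x1033 (16 bits → U+1033).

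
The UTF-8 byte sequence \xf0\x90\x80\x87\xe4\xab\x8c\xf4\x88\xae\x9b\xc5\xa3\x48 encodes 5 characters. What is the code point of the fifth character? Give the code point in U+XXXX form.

U+0048

Offset 0: leading byte 0xF0 = 11110000 → 4-byte char #1 = F0 90 80 87.
Offset 4: leading byte 0xE4 = 11100100 → 3-byte char #2 = E4 AB 8C.
Offset 7: leading byte 0xF4 = 11110100 → 4-byte char #3 = F4 88 AE 9B.
Offset 11: leading byte 0xC5 = 11000101 → 2-byte char #4 = C5 A3.
Offset 13: leading byte 0x48 = 01001000 → 1-byte char #5 = 48.
Leading byte 0x48 = 01001000 matches 0xxxxxxx → 1-byte sequence.
Byte 1: 0x48 = 01001000, payload 1001000 (7 bits).
Concatenate: 1001000 = 0x48 (7 bits → U+0048).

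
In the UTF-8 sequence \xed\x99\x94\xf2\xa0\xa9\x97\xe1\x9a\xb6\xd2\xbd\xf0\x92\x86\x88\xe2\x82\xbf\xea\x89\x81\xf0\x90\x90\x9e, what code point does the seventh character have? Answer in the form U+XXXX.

U+A241

Offset 0: leading byte 0xED = 11101101 → 3-byte char #1 = ED 99 94.
Offset 3: leading byte 0xF2 = 11110010 → 4-byte char #2 = F2 A0 A9 97.
Offset 7: leading byte 0xE1 = 11100001 → 3-byte char #3 = E1 9A B6.
Offset 10: leading byte 0xD2 = 11010010 → 2-byte char #4 = D2 BD.
Offset 12: leading byte 0xF0 = 11110000 → 4-byte char #5 = F0 92 86 88.
Offset 16: leading byte 0xE2 = 11100010 → 3-byte char #6 = E2 82 BF.
Offset 19: leading byte 0xEA = 11101010 → 3-byte char #7 = EA 89 81.
Leading byte 0xEA = 11101010 matches 1110xxxx → 3-byte sequence.
Byte 1: 0xEA = 11101010, payload 1010 (4 bits).
Byte 2: 0x89 = 10001001 (10xxxxxx ✓), payload 001001.
Byte 3: 0x81 = 10000001 (10xxxxxx ✓), payload 000001.
Concatenate: 1010001001000001 = 0xA241 (16 bits → U+A241).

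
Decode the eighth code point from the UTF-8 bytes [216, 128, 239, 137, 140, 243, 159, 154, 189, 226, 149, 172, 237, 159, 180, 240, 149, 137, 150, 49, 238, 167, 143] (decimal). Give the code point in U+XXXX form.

Offset 0: leading byte 0xD8 = 11011000 → 2-byte char #1 = D8 80.
Offset 2: leading byte 0xEF = 11101111 → 3-byte char #2 = EF 89 8C.
Offset 5: leading byte 0xF3 = 11110011 → 4-byte char #3 = F3 9F 9A BD.
Offset 9: leading byte 0xE2 = 11100010 → 3-byte char #4 = E2 95 AC.
Offset 12: leading byte 0xED = 11101101 → 3-byte char #5 = ED 9F B4.
Offset 15: leading byte 0xF0 = 11110000 → 4-byte char #6 = F0 95 89 96.
Offset 19: leading byte 0x31 = 00110001 → 1-byte char #7 = 31.
Offset 20: leading byte 0xEE = 11101110 → 3-byte char #8 = EE A7 8F.
Leading byte 0xEE = 11101110 matches 1110xxxx → 3-byte sequence.
Byte 1: 0xEE = 11101110, payload 1110 (4 bits).
Byte 2: 0xA7 = 10100111 (10xxxxxx ✓), payload 100111.
Byte 3: 0x8F = 10001111 (10xxxxxx ✓), payload 001111.
Concatenate: 1110100111001111 = 0xE9CF (16 bits → U+E9CF).

U+E9CF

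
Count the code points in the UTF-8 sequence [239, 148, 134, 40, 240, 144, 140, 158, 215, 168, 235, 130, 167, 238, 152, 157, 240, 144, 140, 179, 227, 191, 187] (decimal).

Byte at offset 0: 0xEF = 11101111 → 3-byte char (#1). Advance 3.
Byte at offset 3: 0x28 = 00101000 → 1-byte char (#2). Advance 1.
Byte at offset 4: 0xF0 = 11110000 → 4-byte char (#3). Advance 4.
Byte at offset 8: 0xD7 = 11010111 → 2-byte char (#4). Advance 2.
Byte at offset 10: 0xEB = 11101011 → 3-byte char (#5). Advance 3.
Byte at offset 13: 0xEE = 11101110 → 3-byte char (#6). Advance 3.
Byte at offset 16: 0xF0 = 11110000 → 4-byte char (#7). Advance 4.
Byte at offset 20: 0xE3 = 11100011 → 3-byte char (#8). Advance 3.
Reached end at offset 23 after 8 code points.

8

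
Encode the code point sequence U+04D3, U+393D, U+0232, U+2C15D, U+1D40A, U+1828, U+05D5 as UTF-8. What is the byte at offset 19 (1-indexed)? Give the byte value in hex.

0xD7

1-indexed offset 19 is 0-indexed offset 18.
U+04D3 → 2-byte form D3 93 at offsets 0–1.
U+393D → 3-byte form E3 A4 BD at offsets 2–4.
U+0232 → 2-byte form C8 B2 at offsets 5–6.
U+2C15D → 4-byte form F0 AC 85 9D at offsets 7–10.
U+1D40A → 4-byte form F0 9D 90 8A at offsets 11–14.
U+1828 → 3-byte form E1 A0 A8 at offsets 15–17.
U+05D5 → 2-byte form D7 95 at offsets 18–19.
Offset 18 falls in char 7's range; it's byte 1 of D7 95 = 0xD7.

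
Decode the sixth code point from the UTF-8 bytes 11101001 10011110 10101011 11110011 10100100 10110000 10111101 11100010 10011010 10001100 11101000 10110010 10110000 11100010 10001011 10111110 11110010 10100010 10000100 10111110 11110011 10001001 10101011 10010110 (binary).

U+A213E

Offset 0: leading byte 0xE9 = 11101001 → 3-byte char #1 = E9 9E AB.
Offset 3: leading byte 0xF3 = 11110011 → 4-byte char #2 = F3 A4 B0 BD.
Offset 7: leading byte 0xE2 = 11100010 → 3-byte char #3 = E2 9A 8C.
Offset 10: leading byte 0xE8 = 11101000 → 3-byte char #4 = E8 B2 B0.
Offset 13: leading byte 0xE2 = 11100010 → 3-byte char #5 = E2 8B BE.
Offset 16: leading byte 0xF2 = 11110010 → 4-byte char #6 = F2 A2 84 BE.
Leading byte 0xF2 = 11110010 matches 11110xxx → 4-byte sequence.
Byte 1: 0xF2 = 11110010, payload 010 (3 bits).
Byte 2: 0xA2 = 10100010 (10xxxxxx ✓), payload 100010.
Byte 3: 0x84 = 10000100 (10xxxxxx ✓), payload 000100.
Byte 4: 0xBE = 10111110 (10xxxxxx ✓), payload 111110.
Concatenate: 010100010000100111110 = 0xA213E (21 bits → U+A213E).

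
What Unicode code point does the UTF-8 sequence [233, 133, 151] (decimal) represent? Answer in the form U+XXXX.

U+9157

Leading byte 0xE9 = 11101001 matches 1110xxxx → 3-byte sequence.
Byte 1: 0xE9 = 11101001, payload 1001 (4 bits).
Byte 2: 0x85 = 10000101 (10xxxxxx ✓), payload 000101.
Byte 3: 0x97 = 10010111 (10xxxxxx ✓), payload 010111.
Concatenate: 1001000101010111 = 0x9157 (16 bits → U+9157).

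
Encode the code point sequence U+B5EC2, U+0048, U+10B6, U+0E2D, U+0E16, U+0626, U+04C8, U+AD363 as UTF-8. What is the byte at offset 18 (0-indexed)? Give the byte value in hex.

U+B5EC2 → 4-byte form F2 B5 BB 82 at offsets 0–3.
U+0048 → 1-byte form 48 at offsets 4–4.
U+10B6 → 3-byte form E1 82 B6 at offsets 5–7.
U+0E2D → 3-byte form E0 B8 AD at offsets 8–10.
U+0E16 → 3-byte form E0 B8 96 at offsets 11–13.
U+0626 → 2-byte form D8 A6 at offsets 14–15.
U+04C8 → 2-byte form D3 88 at offsets 16–17.
U+AD363 → 4-byte form F2 AD 8D A3 at offsets 18–21.
Offset 18 falls in char 8's range; it's byte 1 of F2 AD 8D A3 = 0xF2.

0xF2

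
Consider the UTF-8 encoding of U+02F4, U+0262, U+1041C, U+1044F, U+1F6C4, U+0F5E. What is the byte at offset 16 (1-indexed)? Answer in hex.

1-indexed offset 16 is 0-indexed offset 15.
U+02F4 → 2-byte form CB B4 at offsets 0–1.
U+0262 → 2-byte form C9 A2 at offsets 2–3.
U+1041C → 4-byte form F0 90 90 9C at offsets 4–7.
U+1044F → 4-byte form F0 90 91 8F at offsets 8–11.
U+1F6C4 → 4-byte form F0 9F 9B 84 at offsets 12–15.
Offset 15 falls in char 5's range; it's byte 4 of F0 9F 9B 84 = 0x84.

0x84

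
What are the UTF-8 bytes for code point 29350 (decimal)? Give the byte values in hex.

E7 8A A6

U+72A6 = 0x72A6 = 29350 decimal. In range U+0800–U+FFFF → 3-byte form: 1110xxxx 10xxxxxx 10xxxxxx.
Binary (16 bits): 0111001010100110.
Split 4+6+6: 0111 | 001010 | 100110.
Byte 1: 11100111 = 0xE7.
Byte 2: 10001010 = 0x8A.
Byte 3: 10100110 = 0xA6.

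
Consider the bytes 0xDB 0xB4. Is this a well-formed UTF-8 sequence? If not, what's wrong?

Leading byte 0xDB = 11011011 → 2-byte form.
Continuation bytes 0xB4=10110100 all match 10xxxxxx.
Decoded value 0x6F4 is ≥ 0x80 (shortest form) and not a surrogate.

valid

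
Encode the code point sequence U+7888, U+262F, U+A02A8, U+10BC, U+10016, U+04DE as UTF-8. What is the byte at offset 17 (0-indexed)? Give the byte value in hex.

0xD3

U+7888 → 3-byte form E7 A2 88 at offsets 0–2.
U+262F → 3-byte form E2 98 AF at offsets 3–5.
U+A02A8 → 4-byte form F2 A0 8A A8 at offsets 6–9.
U+10BC → 3-byte form E1 82 BC at offsets 10–12.
U+10016 → 4-byte form F0 90 80 96 at offsets 13–16.
U+04DE → 2-byte form D3 9E at offsets 17–18.
Offset 17 falls in char 6's range; it's byte 1 of D3 9E = 0xD3.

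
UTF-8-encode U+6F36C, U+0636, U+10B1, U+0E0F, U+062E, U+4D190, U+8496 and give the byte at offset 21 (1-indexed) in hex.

0x96

1-indexed offset 21 is 0-indexed offset 20.
U+6F36C → 4-byte form F1 AF 8D AC at offsets 0–3.
U+0636 → 2-byte form D8 B6 at offsets 4–5.
U+10B1 → 3-byte form E1 82 B1 at offsets 6–8.
U+0E0F → 3-byte form E0 B8 8F at offsets 9–11.
U+062E → 2-byte form D8 AE at offsets 12–13.
U+4D190 → 4-byte form F1 8D 86 90 at offsets 14–17.
U+8496 → 3-byte form E8 92 96 at offsets 18–20.
Offset 20 falls in char 7's range; it's byte 3 of E8 92 96 = 0x96.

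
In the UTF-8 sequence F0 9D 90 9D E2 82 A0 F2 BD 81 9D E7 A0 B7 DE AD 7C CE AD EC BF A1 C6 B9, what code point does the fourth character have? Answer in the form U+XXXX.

U+7837

Offset 0: leading byte 0xF0 = 11110000 → 4-byte char #1 = F0 9D 90 9D.
Offset 4: leading byte 0xE2 = 11100010 → 3-byte char #2 = E2 82 A0.
Offset 7: leading byte 0xF2 = 11110010 → 4-byte char #3 = F2 BD 81 9D.
Offset 11: leading byte 0xE7 = 11100111 → 3-byte char #4 = E7 A0 B7.
Leading byte 0xE7 = 11100111 matches 1110xxxx → 3-byte sequence.
Byte 1: 0xE7 = 11100111, payload 0111 (4 bits).
Byte 2: 0xA0 = 10100000 (10xxxxxx ✓), payload 100000.
Byte 3: 0xB7 = 10110111 (10xxxxxx ✓), payload 110111.
Concatenate: 0111100000110111 = 0x7837 (16 bits → U+7837).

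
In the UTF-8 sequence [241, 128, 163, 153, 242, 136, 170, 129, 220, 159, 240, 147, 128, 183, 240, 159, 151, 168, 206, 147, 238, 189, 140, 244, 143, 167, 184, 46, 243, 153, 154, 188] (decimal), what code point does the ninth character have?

U+002E

Offset 0: leading byte 0xF1 = 11110001 → 4-byte char #1 = F1 80 A3 99.
Offset 4: leading byte 0xF2 = 11110010 → 4-byte char #2 = F2 88 AA 81.
Offset 8: leading byte 0xDC = 11011100 → 2-byte char #3 = DC 9F.
Offset 10: leading byte 0xF0 = 11110000 → 4-byte char #4 = F0 93 80 B7.
Offset 14: leading byte 0xF0 = 11110000 → 4-byte char #5 = F0 9F 97 A8.
Offset 18: leading byte 0xCE = 11001110 → 2-byte char #6 = CE 93.
Offset 20: leading byte 0xEE = 11101110 → 3-byte char #7 = EE BD 8C.
Offset 23: leading byte 0xF4 = 11110100 → 4-byte char #8 = F4 8F A7 B8.
Offset 27: leading byte 0x2E = 00101110 → 1-byte char #9 = 2E.
Leading byte 0x2E = 00101110 matches 0xxxxxxx → 1-byte sequence.
Byte 1: 0x2E = 00101110, payload 0101110 (7 bits).
Concatenate: 0101110 = 0x2E (7 bits → U+002E).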